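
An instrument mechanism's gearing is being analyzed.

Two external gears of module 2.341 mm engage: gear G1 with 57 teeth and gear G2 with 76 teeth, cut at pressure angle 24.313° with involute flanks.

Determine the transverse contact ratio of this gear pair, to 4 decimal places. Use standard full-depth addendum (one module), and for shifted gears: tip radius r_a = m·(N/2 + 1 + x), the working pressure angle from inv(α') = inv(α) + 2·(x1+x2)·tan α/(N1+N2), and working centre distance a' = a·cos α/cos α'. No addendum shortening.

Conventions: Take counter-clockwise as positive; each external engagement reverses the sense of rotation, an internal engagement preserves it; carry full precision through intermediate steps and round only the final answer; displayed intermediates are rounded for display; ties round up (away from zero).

1.5884

single-mesh involute tooth geometry (57T engaging 76T at module 2.341)
base radii: r_b1 = 60.801228, r_b2 = 81.068305
tip radii: r_a1 = 69.059500, r_a2 = 91.299000
no profile shift: α' = α, a' = a
action lengths: √(r_a1²−r_b1²) = 32.747903, √(r_a2²−r_b2²) = 41.993302
base pitch p_b = π·m·cos α = 6.702200
CR = (32.747903 + 41.993302 − 155.676500·sin 24.31300°)/6.702200 = 1.588419
contact ratio ≈ 1.5884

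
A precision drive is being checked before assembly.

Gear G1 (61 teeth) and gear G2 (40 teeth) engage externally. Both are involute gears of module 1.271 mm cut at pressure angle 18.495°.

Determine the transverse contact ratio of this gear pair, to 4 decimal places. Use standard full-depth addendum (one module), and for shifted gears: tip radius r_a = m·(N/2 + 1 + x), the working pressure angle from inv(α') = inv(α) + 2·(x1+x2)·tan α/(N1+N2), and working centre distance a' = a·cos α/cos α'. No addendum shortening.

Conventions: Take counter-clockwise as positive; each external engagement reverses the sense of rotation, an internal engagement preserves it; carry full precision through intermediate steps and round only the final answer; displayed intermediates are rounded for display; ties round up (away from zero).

single-mesh involute tooth geometry (61T engaging 40T at module 1.271)
base radii: r_b1 = 36.763314, r_b2 = 24.107091
tip radii: r_a1 = 40.036500, r_a2 = 26.691000
no profile shift: α' = α, a' = a
action lengths: √(r_a1²−r_b1²) = 15.854970, √(r_a2²−r_b2²) = 11.456773
base pitch p_b = π·m·cos α = 3.786733
CR = (15.854970 + 11.456773 − 64.185500·sin 18.49500°)/3.786733 = 1.835539
contact ratio ≈ 1.8355

1.8355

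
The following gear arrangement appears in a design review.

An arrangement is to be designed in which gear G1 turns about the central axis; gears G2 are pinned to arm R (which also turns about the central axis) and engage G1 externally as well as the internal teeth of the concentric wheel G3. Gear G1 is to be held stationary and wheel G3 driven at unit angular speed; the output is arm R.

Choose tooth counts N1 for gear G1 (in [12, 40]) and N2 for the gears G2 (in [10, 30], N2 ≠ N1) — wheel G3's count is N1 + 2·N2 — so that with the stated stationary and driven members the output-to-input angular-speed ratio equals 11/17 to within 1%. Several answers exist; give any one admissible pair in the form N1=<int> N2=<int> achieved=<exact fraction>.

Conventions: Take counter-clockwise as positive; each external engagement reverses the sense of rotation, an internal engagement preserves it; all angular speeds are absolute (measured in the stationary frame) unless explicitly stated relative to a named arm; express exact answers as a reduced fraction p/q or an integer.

N1=24 N2=10 achieved=11/17

planetary set to be sized for 11/17 (Willis relation)
Willis with ω_sun = 0: ω_arm/ω_ring = N3/(N1+N3); set equal to 11/17  ⇒  N3/N1 = (11/17)/(1 − 11/17) = 11/6
N3 = N1 + 2·N2  ⇒  N2/N1 = (N3/N1 − 1)/2 = (11/6 − 1)/2 = 5/12
smallest multiple with N1 ≥ 12 and N2 ≥ 10: k = 2  ⇒  N1 = 2·12 = 24, N2 = 2·5 = 10 (N1 ≤ 40, N2 ≤ 30, N2 ≠ N1 ✓), N3 = 24 + 2·10 = 44
check: N3/(N1+N3) with N1 = 24, N3 = 44 gives 11/17; |achieved − target| = 0 ≤ 11/1700 ✓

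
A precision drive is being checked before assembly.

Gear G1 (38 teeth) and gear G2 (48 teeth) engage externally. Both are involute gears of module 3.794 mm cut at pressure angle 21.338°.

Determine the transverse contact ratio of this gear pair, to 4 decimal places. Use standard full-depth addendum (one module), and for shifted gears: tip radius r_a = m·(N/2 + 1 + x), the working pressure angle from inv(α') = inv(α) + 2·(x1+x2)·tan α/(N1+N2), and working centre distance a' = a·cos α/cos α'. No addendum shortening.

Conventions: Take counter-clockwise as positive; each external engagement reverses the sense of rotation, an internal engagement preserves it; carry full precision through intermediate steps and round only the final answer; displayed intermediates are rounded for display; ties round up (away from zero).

single-mesh involute tooth geometry (38T engaging 48T at module 3.794)
base radii: r_b1 = 67.144512, r_b2 = 84.814121
tip radii: r_a1 = 75.880000, r_a2 = 94.850000
no profile shift: α' = α, a' = a
action lengths: √(r_a1²−r_b1²) = 35.346695, √(r_a2²−r_b2²) = 42.462777
base pitch p_b = π·m·cos α = 11.102142
CR = (35.346695 + 42.462777 − 163.142000·sin 21.33800°)/11.102142 = 1.661584
contact ratio ≈ 1.6616

1.6616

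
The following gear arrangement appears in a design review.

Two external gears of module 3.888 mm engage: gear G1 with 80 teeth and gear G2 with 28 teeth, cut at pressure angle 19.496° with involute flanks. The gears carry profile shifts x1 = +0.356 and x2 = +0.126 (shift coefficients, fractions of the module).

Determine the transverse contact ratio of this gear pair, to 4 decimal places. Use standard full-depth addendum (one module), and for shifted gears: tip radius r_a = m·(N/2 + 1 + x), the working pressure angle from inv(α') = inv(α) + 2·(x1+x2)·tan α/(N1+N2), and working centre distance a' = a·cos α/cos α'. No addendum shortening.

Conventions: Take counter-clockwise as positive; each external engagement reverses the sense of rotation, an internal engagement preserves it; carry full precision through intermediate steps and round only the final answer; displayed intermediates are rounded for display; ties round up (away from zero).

1.6892

recognized (one external pair, fixed centres): single-mesh tooth geometry, m = 3.888, N1 = 80, N2 = 28
base radii: r_b1 = 146.603229, r_b2 = 51.311130
tip radii: r_a1 = 160.792128, r_a2 = 58.809888
inv(α') = inv(19.496°) + 2·(+0.356+0.126)·tan α/(80+28) = 0.01693075  ⇒  α' = 20.83760°
a' = a·cos α / cos α' = 209.9520·cos 19.496°/cos 20.83760° = 211.765412
action lengths: √(r_a1²−r_b1²) = 66.042424, √(r_a2²−r_b2²) = 28.736229
base pitch p_b = π·m·cos α = 11.514191
CR = (66.042424 + 28.736229 − 211.765412·sin 20.83760°)/11.514191 = 1.689168
contact ratio ≈ 1.6892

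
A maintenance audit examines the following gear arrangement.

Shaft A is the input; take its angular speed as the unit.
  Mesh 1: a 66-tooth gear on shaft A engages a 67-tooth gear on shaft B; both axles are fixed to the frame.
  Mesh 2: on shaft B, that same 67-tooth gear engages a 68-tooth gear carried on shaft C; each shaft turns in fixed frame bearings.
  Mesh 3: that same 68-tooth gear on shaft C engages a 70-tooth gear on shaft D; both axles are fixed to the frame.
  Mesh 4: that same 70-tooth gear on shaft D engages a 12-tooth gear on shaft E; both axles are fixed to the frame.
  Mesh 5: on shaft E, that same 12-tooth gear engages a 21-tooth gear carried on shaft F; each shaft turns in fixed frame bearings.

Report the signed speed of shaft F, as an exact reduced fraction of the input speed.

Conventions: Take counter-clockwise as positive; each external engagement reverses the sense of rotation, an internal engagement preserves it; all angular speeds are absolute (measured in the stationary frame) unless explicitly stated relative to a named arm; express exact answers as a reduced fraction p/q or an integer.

-22/7

5-mesh fixed-axis compound train (all bearings frame-fixed)
mesh 1 [66T→67T]: |ω|/ω_in = 1×66/67 = 66/67, sense flips to −
mesh 2 [67T→68T]: |ω|/ω_in = (66/67)×67/68 = 33/34, sense flips to +
mesh 3 [68T→70T]: |ω|/ω_in = (33/34)×68/70 = 33/35, sense flips to −
mesh 4 [70T→12T]: |ω|/ω_in = (33/35)×70/12 = 11/2, sense flips to +
mesh 5 [12T→21T]: |ω|/ω_in = (11/2)×12/21 = 22/7, sense flips to −
signed output speed (× input speed) = -22/7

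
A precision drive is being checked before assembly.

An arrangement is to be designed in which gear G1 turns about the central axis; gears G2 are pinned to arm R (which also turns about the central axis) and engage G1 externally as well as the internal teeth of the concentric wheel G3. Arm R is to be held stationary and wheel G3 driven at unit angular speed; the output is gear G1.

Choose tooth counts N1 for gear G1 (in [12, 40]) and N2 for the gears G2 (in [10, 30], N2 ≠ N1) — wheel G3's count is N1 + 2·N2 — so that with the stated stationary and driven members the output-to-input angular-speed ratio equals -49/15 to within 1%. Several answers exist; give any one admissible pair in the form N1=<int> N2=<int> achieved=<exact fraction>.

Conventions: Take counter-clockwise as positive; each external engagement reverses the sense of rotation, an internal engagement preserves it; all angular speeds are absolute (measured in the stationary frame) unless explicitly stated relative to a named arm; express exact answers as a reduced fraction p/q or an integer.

N1=15 N2=17 achieved=-49/15

class = planetary set [ratio -49/15 wanted; Willis about the carrier]
Willis with ω_arm = 0: ω_sun/ω_ring = −N3/N1; set equal to -49/15  ⇒  N3/N1 = −(-49/15) = 49/15
N3 = N1 + 2·N2  ⇒  N2/N1 = (N3/N1 − 1)/2 = (49/15 − 1)/2 = 17/15
smallest multiple with N1 ≥ 12 and N2 ≥ 10: k = 1  ⇒  N1 = 1·15 = 15, N2 = 1·17 = 17 (N1 ≤ 40, N2 ≤ 30, N2 ≠ N1 ✓), N3 = 15 + 2·17 = 49
check: −N3/N1 with N1 = 15, N3 = 49 gives -49/15; |achieved − target| = 0 ≤ 49/1500 ✓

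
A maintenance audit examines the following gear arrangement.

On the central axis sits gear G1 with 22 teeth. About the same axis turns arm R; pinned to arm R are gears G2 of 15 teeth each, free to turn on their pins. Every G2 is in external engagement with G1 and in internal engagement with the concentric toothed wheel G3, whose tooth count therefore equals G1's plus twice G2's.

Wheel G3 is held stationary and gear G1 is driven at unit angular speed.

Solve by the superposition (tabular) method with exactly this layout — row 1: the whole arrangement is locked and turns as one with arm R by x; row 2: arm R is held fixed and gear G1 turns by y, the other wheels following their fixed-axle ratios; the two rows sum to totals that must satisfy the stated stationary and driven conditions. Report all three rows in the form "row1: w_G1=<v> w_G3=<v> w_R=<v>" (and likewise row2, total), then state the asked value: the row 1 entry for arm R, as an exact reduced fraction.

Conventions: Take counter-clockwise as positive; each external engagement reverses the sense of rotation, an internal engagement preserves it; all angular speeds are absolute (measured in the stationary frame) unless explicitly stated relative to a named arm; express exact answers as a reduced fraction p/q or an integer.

topology: planetary set — G1 22T / G2 15T / G3 52T, arm = carrier (Willis)
superposition row 1 [locked train]: every member turns x
row 2: sun turns y, ring = −(22/52)·y, arm 0
boundary: total ω_ring = x − (22/52)·y = 0 and total ω_sun = x + y = 1  ⇒  y = 26/37, x = 11/37
row 2 ring = −(22/52)·26/37 = -11/37
totals (row 1 + row 2): sun 11/37 + 26/37 = 1, ring 11/37 + (-11/37) = 0, arm 11/37 + 0 = 11/37
asked cell (row1, arm) = 11/37

row1: w_G1=11/37 w_G3=11/37 w_R=11/37
row2: w_G1=26/37 w_G3=-11/37 w_R=0
total: w_G1=1 w_G3=0 w_R=11/37
asked value: 11/37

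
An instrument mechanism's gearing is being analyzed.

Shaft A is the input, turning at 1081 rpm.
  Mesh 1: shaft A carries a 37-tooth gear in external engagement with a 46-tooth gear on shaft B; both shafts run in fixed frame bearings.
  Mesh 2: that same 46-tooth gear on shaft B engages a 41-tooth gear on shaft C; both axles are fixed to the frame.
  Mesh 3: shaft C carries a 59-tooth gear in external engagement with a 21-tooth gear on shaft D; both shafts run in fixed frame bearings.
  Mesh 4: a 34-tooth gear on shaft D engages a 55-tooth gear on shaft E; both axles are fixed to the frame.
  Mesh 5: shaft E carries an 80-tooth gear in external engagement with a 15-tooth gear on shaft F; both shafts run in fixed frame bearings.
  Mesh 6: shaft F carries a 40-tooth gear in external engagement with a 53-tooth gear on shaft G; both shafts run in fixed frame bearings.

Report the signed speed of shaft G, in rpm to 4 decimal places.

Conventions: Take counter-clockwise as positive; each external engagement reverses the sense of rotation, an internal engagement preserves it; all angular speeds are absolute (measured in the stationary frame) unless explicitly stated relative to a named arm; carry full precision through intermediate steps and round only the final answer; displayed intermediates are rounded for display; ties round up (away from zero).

+6819.8584 rpm

topology: fixed-axis compound train — 6 meshes, A→G
mesh 1 [37T→46T]: ω = 1081.0000×37/46 = 869.5000 rpm, sense flips to −
mesh 2 [46T→41T]: ω = 869.5000×46/41 = 975.5366 rpm, sense flips to +
mesh 3 [59T→21T]: ω = 975.5366×59/21 = 2740.7933 rpm, sense flips to −
mesh 4 [34T→55T]: ω = 2740.7933×34/55 = 1694.3086 rpm, sense flips to +
mesh 5 [80T→15T]: ω = 1694.3086×80/15 = 9036.3123 rpm, sense flips to −
mesh 6 [40T→53T]: ω = 9036.3123×40/53 = 6819.8584 rpm, sense flips to +
signed output speed = +6819.8584 rpm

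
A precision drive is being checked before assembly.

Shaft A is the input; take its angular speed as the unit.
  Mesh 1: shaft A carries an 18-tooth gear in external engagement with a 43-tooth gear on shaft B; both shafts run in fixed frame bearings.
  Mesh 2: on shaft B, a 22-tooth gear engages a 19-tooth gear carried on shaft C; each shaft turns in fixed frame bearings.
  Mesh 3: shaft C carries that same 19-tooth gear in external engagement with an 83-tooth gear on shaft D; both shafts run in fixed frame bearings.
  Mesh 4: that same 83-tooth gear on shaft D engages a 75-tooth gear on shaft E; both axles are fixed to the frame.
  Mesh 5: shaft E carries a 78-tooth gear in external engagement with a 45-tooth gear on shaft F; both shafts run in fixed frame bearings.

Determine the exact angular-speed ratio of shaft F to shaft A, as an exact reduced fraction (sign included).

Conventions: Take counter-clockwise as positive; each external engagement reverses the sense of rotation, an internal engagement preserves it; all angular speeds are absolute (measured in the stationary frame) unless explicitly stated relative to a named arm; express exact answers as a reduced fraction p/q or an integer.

class = fixed-axis compound train [5 meshes; 5 ratios multiply, 5 sense flips]
mesh 1 [18T→43T]: running ratio 18/43, sense −
mesh 2 [22T→19T]: running ratio 396/817, sense +
mesh 3 [19T→83T]: running ratio 396/3569, sense −
mesh 4 [83T→75T]: running ratio 132/1075, sense +
mesh 5 [78T→45T]: running ratio 1144/5375, sense −
ω_out/ω_in = -1144/5375

-1144/5375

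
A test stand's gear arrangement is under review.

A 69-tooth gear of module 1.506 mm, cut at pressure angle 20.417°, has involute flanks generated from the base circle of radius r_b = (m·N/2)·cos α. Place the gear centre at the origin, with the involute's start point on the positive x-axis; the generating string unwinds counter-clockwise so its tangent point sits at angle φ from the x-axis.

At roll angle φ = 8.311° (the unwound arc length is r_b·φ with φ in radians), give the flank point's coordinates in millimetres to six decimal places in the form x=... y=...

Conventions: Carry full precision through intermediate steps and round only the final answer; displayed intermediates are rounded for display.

x=49.202562 y=0.049434

single-mesh involute tooth geometry (69T wheel at module 1.506)
pitch radius r_p = m·N/2 = 1.506·69/2 = 51.957000
base radius r_b = r_p·cos α = 51.957000·cos 20.417° = 48.692985
roll angle φ = 8.311° = 0.14505431 rad
x = r_b·(cos φ + φ·sin φ) = 49.202562
y = r_b·(sin φ − φ·cos φ) = 0.049434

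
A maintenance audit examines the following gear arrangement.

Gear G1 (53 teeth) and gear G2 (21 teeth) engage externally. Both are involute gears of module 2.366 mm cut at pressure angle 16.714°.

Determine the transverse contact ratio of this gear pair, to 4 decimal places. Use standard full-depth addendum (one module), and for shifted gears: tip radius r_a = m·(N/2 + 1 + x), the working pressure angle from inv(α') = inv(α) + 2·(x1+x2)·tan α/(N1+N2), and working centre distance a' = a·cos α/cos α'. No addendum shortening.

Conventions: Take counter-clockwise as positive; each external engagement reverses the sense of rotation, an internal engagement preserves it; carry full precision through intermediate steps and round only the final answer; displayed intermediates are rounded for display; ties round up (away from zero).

1.8360

topology: single-mesh involute geometry — m = 2.366, 53T/21T pair
base radii: r_b1 = 60.050108, r_b2 = 23.793439
tip radii: r_a1 = 65.065000, r_a2 = 27.209000
no profile shift: α' = α, a' = a
action lengths: √(r_a1²−r_b1²) = 25.048727, √(r_a2²−r_b2²) = 13.198558
base pitch p_b = π·m·cos α = 7.118980
CR = (25.048727 + 13.198558 − 87.542000·sin 16.71400°)/7.118980 = 1.836033
contact ratio ≈ 1.8360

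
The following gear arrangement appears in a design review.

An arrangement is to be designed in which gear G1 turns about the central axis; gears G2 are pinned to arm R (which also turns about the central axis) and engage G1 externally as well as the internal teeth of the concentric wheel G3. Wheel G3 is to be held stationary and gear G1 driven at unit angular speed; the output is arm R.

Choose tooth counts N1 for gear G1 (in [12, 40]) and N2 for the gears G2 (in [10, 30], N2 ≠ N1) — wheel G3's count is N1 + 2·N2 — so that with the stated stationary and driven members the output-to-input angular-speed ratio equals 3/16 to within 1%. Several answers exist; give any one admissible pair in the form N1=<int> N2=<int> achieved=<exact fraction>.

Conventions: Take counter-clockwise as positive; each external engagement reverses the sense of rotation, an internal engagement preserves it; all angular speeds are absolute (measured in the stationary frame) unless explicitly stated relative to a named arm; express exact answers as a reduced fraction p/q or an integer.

N1=12 N2=20 achieved=3/16

design class (target 3/16): planetary set
Willis with ω_ring = 0: ω_arm/ω_sun = N1/(N1+N3); set equal to 3/16  ⇒  N3/N1 = 1/(3/16) − 1 = 13/3
N3 = N1 + 2·N2  ⇒  N2/N1 = (N3/N1 − 1)/2 = (13/3 − 1)/2 = 5/3
smallest multiple with N1 ≥ 12 and N2 ≥ 10: k = 4  ⇒  N1 = 4·3 = 12, N2 = 4·5 = 20 (N1 ≤ 40, N2 ≤ 30, N2 ≠ N1 ✓), N3 = 12 + 2·20 = 52
check: N1/(N1+N3) with N1 = 12, N3 = 52 gives 3/16; |achieved − target| = 0 ≤ 3/1600 ✓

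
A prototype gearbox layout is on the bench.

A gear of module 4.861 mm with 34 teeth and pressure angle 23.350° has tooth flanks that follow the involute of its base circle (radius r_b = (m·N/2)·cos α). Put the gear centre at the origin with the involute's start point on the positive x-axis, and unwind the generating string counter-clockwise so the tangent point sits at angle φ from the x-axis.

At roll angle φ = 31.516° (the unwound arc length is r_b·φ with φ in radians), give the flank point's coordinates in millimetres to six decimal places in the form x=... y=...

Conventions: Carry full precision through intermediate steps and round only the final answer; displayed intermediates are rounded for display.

topology: single-mesh involute geometry — m = 4.861, N = 34
pitch radius r_p = m·N/2 = 4.861·34/2 = 82.637000
base radius r_b = r_p·cos α = 82.637000·cos 23.350° = 75.869100
roll angle φ = 31.516° = 0.55005797 rad
x = r_b·(cos φ + φ·sin φ) = 86.493026
y = r_b·(sin φ − φ·cos φ) = 4.082927

x=86.493026 y=4.082927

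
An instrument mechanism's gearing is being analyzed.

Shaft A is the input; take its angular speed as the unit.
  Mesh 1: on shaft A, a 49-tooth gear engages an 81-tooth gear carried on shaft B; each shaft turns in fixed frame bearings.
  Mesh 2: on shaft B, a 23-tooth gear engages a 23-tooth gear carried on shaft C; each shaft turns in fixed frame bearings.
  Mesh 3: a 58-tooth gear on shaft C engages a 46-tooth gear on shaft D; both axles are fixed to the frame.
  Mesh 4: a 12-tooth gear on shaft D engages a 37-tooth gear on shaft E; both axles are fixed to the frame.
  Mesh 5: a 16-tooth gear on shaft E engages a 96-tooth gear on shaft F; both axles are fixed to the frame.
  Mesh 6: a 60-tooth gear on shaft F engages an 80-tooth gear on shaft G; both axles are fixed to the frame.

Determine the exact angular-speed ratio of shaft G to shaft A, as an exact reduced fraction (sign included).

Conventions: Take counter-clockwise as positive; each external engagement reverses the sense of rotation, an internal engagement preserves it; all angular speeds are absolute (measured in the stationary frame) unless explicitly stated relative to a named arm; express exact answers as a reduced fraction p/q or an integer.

class = fixed-axis compound train [6 meshes; 6 ratios multiply, 6 sense flips]
mesh 1 [49T→81T]: running ratio 49/81, sense −
mesh 2 [23T→23T]: running ratio 49/81, sense +
mesh 3 [58T→46T]: running ratio 1421/1863, sense −
mesh 4 [12T→37T]: running ratio 5684/22977, sense +
mesh 5 [16T→96T]: running ratio 2842/68931, sense −
mesh 6 [60T→80T]: running ratio 1421/45954, sense +
ω_out/ω_in = 1421/45954

1421/45954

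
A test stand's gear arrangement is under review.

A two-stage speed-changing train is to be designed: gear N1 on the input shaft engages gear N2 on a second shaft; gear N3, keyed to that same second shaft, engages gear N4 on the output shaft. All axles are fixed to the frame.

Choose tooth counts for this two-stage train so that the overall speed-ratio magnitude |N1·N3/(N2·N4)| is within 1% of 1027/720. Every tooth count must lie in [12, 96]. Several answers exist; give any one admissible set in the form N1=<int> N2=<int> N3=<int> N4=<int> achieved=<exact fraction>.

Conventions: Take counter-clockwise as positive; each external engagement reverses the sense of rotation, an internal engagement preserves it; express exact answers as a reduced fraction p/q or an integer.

topology: fixed-axis compound train — 2 stages, target 1027/720
target = 1027/720 in lowest terms: an exact hit needs N1·N3 = k·1027 and N2·N4 = k·720 for one integer k, every count in [12, 96]; additionally prefer no 1:1 stage (N1 ≠ N2, N3 ≠ N4)
k = 1: N1·N3 = 1027 = 13·79, N2·N4 = 720 = 12·60
achieved = 13·79/(12·60) = 1027/720; |achieved − target| = 0 ≤ 1027/72000 ✓

N1=13 N2=12 N3=79 N4=60 achieved=1027/720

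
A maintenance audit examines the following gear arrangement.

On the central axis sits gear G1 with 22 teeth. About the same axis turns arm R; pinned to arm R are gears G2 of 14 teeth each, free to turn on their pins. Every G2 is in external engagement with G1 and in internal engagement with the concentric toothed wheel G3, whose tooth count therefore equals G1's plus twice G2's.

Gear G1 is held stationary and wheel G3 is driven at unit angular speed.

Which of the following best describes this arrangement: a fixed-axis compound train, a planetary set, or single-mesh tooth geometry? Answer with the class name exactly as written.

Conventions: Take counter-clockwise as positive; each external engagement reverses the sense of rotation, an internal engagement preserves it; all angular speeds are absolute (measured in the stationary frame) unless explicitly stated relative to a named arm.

planetary set

class = planetary set [G3 = 22+2·14 = 50; Willis about the carrier]
classification: planetary set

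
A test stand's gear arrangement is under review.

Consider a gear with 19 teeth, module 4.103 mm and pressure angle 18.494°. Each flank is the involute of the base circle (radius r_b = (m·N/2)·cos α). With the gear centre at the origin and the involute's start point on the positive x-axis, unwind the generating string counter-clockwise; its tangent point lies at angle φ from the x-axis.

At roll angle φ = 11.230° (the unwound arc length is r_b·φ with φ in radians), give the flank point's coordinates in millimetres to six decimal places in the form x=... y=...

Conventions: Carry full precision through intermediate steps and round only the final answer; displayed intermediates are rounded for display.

single-mesh involute tooth geometry (19T wheel at module 4.103)
pitch radius r_p = m·N/2 = 4.103·19/2 = 38.978500
base radius r_b = r_p·cos α = 38.978500·cos 18.494° = 36.965529
roll angle φ = 11.230° = 0.19600047 rad
x = r_b·(cos φ + φ·sin φ) = 37.668761
y = r_b·(sin φ − φ·cos φ) = 0.092423

x=37.668761 y=0.092423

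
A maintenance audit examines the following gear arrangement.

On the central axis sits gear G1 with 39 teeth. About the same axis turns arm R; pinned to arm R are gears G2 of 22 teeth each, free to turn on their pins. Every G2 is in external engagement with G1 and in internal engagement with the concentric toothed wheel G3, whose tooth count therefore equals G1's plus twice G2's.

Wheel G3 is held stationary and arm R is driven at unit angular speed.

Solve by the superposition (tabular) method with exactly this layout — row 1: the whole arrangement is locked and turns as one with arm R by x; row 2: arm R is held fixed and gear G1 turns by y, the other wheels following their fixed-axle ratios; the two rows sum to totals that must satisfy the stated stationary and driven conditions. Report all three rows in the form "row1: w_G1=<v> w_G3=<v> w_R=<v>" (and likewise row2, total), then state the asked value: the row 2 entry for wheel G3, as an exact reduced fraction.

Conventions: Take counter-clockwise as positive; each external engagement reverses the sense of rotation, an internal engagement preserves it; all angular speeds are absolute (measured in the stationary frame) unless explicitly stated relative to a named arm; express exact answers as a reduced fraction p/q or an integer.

class = planetary set [G3 = 39+2·22 = 83; Willis about the carrier]
superposition row 1 [locked train]: every member turns x
superposition row 2 [arm held]: sun y, ring −(39/83)·y, arm 0
boundary: total ω_ring = x − (39/83)·y = 0 and total ω_arm = x = 1  ⇒  y = 83/39, x = 1
row 2 ring = −(39/83)·83/39 = -1
totals (row 1 + row 2): sun 1 + 83/39 = 122/39, ring 1 + (-1) = 0, arm 1 + 0 = 1
asked cell (row2, ring) = -1

row1: w_G1=1 w_G3=1 w_R=1
row2: w_G1=83/39 w_G3=-1 w_R=0
total: w_G1=122/39 w_G3=0 w_R=1
asked value: -1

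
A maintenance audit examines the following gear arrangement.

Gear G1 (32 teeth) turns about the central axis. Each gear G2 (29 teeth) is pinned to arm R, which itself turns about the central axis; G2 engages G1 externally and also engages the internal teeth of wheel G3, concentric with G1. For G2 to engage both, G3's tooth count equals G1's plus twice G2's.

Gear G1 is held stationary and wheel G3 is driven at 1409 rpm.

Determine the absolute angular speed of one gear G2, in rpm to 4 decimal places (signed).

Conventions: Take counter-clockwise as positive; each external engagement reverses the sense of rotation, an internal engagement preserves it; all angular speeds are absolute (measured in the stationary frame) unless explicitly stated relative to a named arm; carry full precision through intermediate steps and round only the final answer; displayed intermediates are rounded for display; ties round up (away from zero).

topology: planetary set — G1 32T / G2 29T / G3 90T, arm = carrier (Willis)
normalise by the input: solve with ω_ring = 1, then scale by 1409 rpm
ring teeth: 32 + 2·29 = 90
32(ω_sun−ω_arm) = −90(ω_ring−ω_arm),  ω_sun = 0, ω_ring = 1
32(0−ω_arm) = −90(1−ω_arm)  ⇒  122·ω_arm = 90  ⇒  ω_arm = 45/61
sun–planet mesh: 32·(0−45/61) = −29·(ω_p−ω_arm)  ⇒  ω_p−ω_arm = 1440/1769
ω_p = 45/61 + 1440/1769 = 45/29
scale: ω_p = 45/29 × 1409 rpm = +2186.3793 rpm

+2186.3793 rpm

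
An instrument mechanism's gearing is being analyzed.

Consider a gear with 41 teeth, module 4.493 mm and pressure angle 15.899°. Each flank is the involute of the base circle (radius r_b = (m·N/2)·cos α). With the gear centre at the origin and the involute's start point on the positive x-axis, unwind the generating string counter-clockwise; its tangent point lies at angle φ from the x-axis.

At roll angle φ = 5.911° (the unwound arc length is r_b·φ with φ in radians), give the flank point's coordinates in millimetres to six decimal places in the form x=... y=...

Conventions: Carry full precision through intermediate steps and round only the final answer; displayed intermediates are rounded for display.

x=89.053221 y=0.032388

class = single-mesh tooth geometry [base-circle involute, m = 4.493, 41T]
pitch radius r_p = m·N/2 = 4.493·41/2 = 92.106500
base radius r_b = r_p·cos α = 92.106500·cos 15.899° = 88.583066
roll angle φ = 5.911° = 0.10316641 rad
x = r_b·(cos φ + φ·sin φ) = 89.053221
y = r_b·(sin φ − φ·cos φ) = 0.032388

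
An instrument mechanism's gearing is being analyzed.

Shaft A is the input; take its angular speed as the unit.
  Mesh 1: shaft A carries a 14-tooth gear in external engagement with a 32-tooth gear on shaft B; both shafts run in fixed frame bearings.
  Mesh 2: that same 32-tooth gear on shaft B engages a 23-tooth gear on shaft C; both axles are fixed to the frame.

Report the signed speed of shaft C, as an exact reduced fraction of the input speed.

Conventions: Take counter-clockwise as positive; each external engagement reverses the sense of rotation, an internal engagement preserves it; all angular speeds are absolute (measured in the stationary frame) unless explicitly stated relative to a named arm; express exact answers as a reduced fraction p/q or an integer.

2-mesh fixed-axis compound train (all bearings frame-fixed)
mesh 1 [14T→32T]: |ω|/ω_in = 1×14/32 = 7/16, sense flips to −
mesh 2 [32T→23T]: |ω|/ω_in = (7/16)×32/23 = 14/23, sense flips to +
signed output speed (× input speed) = 14/23

14/23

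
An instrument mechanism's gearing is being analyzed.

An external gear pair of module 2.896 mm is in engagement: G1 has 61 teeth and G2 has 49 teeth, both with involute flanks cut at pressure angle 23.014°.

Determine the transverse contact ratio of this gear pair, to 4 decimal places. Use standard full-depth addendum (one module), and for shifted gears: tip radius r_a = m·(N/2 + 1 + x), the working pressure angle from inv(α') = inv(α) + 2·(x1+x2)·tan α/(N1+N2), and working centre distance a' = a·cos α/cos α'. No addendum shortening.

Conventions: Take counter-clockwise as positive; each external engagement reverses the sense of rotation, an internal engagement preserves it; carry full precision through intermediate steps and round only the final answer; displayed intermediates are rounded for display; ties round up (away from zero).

1.6228

class = single-mesh tooth geometry [involute pair 61T × 49T, m = 2.896]
base radii: r_b1 = 81.297917, r_b2 = 65.304884
tip radii: r_a1 = 91.224000, r_a2 = 73.848000
no profile shift: α' = α, a' = a
action lengths: √(r_a1²−r_b1²) = 41.381963, √(r_a2²−r_b2²) = 34.478967
base pitch p_b = π·m·cos α = 8.373932
CR = (41.381963 + 34.478967 − 159.280000·sin 23.01400°)/8.373932 = 1.622828
contact ratio ≈ 1.6228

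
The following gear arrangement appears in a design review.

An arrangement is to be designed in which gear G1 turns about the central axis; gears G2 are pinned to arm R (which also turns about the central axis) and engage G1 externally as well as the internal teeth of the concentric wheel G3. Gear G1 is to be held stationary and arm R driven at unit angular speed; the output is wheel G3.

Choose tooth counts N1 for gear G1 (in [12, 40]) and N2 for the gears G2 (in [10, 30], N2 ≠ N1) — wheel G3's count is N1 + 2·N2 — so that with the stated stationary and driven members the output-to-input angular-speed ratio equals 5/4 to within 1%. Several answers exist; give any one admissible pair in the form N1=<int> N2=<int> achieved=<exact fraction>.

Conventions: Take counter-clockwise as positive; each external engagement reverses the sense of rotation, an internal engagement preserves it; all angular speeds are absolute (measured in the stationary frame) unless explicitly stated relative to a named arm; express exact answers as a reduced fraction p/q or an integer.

N1=12 N2=18 achieved=5/4

planetary set to be sized for 5/4 (Willis relation)
Willis with ω_sun = 0: ω_ring/ω_arm = (N1+N3)/N3; set equal to 5/4  ⇒  N3/N1 = 1/(5/4 − 1) = 4
N3 = N1 + 2·N2  ⇒  N2/N1 = (N3/N1 − 1)/2 = (4 − 1)/2 = 3/2
smallest multiple with N1 ≥ 12 and N2 ≥ 10: k = 6  ⇒  N1 = 6·2 = 12, N2 = 6·3 = 18 (N1 ≤ 40, N2 ≤ 30, N2 ≠ N1 ✓), N3 = 12 + 2·18 = 48
check: (N1+N3)/N3 with N1 = 12, N3 = 48 gives 5/4; |achieved − target| = 0 ≤ 1/80 ✓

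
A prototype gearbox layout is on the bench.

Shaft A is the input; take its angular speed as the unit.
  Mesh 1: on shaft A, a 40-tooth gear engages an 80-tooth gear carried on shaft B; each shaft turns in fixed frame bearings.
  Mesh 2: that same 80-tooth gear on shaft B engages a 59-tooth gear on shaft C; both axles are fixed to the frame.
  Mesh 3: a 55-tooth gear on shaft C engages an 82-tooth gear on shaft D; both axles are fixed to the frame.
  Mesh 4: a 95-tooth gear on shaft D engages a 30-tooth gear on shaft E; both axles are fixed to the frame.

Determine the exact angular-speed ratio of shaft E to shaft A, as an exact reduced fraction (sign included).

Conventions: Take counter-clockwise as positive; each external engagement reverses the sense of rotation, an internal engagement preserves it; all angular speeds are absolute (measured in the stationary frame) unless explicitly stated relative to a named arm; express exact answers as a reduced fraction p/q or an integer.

10450/7257

class = fixed-axis compound train [4 meshes; 4 ratios multiply, 4 sense flips]
mesh 1 [40T→80T]: running ratio 1/2, sense −
mesh 2 [80T→59T]: running ratio 40/59, sense +
mesh 3 [55T→82T]: running ratio 1100/2419, sense −
mesh 4 [95T→30T]: running ratio 10450/7257, sense +
ω_out/ω_in = 10450/7257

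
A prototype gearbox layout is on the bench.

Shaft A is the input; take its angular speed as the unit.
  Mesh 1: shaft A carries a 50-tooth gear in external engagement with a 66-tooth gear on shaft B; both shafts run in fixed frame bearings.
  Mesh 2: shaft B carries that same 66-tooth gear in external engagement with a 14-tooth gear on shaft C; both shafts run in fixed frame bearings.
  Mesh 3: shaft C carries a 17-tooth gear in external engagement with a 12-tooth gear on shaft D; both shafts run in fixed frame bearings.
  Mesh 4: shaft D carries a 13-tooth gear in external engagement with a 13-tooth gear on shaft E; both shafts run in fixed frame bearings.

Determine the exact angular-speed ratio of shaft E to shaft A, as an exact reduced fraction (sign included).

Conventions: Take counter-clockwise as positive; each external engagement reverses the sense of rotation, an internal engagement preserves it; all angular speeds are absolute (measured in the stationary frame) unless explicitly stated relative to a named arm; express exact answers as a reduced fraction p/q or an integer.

class = fixed-axis compound train [4 meshes; 4 ratios multiply, 4 sense flips]
mesh 1 [50T→66T]: running ratio 25/33, sense −
mesh 2 [66T→14T]: running ratio 25/7, sense +
mesh 3 [17T→12T]: running ratio 425/84, sense −
mesh 4 [13T→13T]: running ratio 425/84, sense +
ω_out/ω_in = 425/84

425/84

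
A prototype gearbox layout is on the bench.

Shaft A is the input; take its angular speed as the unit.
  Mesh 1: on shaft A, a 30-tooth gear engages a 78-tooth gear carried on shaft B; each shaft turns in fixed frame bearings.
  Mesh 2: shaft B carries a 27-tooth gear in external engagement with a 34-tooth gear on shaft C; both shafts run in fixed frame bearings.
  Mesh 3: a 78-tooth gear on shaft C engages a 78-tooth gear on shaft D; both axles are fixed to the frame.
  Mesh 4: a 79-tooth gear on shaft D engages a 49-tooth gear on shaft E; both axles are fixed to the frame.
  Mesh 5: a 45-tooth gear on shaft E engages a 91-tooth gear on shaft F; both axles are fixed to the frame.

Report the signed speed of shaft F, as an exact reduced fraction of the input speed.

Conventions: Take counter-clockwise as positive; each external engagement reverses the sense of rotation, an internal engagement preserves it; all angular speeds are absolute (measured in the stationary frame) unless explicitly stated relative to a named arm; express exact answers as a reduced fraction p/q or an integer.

-479925/1970878

5-mesh fixed-axis compound train (all bearings frame-fixed)
mesh 1 [30T→78T]: |ω|/ω_in = 1×30/78 = 5/13, sense flips to −
mesh 2 [27T→34T]: |ω|/ω_in = (5/13)×27/34 = 135/442, sense flips to +
mesh 3 [78T→78T]: |ω|/ω_in = (135/442)×78/78 = 135/442, sense flips to −
mesh 4 [79T→49T]: |ω|/ω_in = (135/442)×79/49 = 10665/21658, sense flips to +
mesh 5 [45T→91T]: |ω|/ω_in = (10665/21658)×45/91 = 479925/1970878, sense flips to −
signed output speed (× input speed) = -479925/1970878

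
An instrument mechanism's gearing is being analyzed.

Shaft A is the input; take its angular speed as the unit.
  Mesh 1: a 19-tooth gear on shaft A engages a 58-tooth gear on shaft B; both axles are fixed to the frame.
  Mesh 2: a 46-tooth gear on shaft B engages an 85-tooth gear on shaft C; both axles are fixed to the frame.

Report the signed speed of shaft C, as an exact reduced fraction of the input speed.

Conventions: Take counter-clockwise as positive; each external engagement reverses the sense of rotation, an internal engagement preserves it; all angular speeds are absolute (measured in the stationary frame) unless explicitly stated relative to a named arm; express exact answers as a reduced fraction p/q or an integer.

437/2465

2-mesh fixed-axis compound train (all bearings frame-fixed)
mesh 1 [19T→58T]: |ω|/ω_in = 1×19/58 = 19/58, sense flips to −
mesh 2 [46T→85T]: |ω|/ω_in = (19/58)×46/85 = 437/2465, sense flips to +
signed output speed (× input speed) = 437/2465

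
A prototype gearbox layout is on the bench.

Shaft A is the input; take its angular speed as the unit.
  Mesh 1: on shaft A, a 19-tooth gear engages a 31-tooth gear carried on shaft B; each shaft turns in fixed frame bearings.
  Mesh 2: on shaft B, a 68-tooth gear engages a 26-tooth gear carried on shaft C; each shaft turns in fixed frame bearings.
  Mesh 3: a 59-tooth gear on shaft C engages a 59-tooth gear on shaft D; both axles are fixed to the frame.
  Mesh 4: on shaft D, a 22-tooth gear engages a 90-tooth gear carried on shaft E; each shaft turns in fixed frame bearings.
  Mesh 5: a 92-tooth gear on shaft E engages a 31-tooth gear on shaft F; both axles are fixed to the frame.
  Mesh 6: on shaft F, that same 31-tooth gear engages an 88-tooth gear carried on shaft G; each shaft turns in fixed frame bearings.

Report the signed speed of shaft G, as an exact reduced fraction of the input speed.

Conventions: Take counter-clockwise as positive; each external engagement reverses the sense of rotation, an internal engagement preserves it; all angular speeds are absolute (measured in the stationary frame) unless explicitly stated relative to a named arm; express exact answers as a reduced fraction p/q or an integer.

7429/18135

6-mesh fixed-axis compound train (all bearings frame-fixed)
mesh 1 [19T→31T]: |ω|/ω_in = 1×19/31 = 19/31, sense flips to −
mesh 2 [68T→26T]: |ω|/ω_in = (19/31)×68/26 = 646/403, sense flips to +
mesh 3 [59T→59T]: |ω|/ω_in = (646/403)×59/59 = 646/403, sense flips to −
mesh 4 [22T→90T]: |ω|/ω_in = (646/403)×22/90 = 7106/18135, sense flips to +
mesh 5 [92T→31T]: |ω|/ω_in = (7106/18135)×92/31 = 653752/562185, sense flips to −
mesh 6 [31T→88T]: |ω|/ω_in = (653752/562185)×31/88 = 7429/18135, sense flips to +
signed output speed (× input speed) = 7429/18135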